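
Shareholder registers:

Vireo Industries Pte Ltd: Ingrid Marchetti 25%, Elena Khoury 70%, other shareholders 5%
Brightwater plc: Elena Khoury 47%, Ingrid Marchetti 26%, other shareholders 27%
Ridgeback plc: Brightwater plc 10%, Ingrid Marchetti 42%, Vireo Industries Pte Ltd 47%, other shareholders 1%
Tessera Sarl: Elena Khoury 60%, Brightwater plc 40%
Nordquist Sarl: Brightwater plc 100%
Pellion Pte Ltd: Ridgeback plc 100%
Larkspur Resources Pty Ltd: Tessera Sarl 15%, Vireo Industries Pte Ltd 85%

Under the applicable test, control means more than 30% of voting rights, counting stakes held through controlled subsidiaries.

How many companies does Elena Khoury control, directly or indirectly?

Elena holds 70% of Vireo, so Elena controls Vireo.
Elena holds 47% of Brightwater, so Elena controls Brightwater.
Brightwater and Vireo together hold 10% + 47% = 57% of Ridgeback, so Elena controls Ridgeback.
Elena and Brightwater together hold 60% + 40% = 100% of Tessera, so Elena controls Tessera.
Brightwater holds 100% of Nordquist, so Elena controls Nordquist.
Ridgeback holds 100% of Pellion, so Elena controls Pellion.
Tessera and Vireo together hold 15% + 85% = 100% of Larkspur, so Elena controls Larkspur.
Elena controls 7 companies.

7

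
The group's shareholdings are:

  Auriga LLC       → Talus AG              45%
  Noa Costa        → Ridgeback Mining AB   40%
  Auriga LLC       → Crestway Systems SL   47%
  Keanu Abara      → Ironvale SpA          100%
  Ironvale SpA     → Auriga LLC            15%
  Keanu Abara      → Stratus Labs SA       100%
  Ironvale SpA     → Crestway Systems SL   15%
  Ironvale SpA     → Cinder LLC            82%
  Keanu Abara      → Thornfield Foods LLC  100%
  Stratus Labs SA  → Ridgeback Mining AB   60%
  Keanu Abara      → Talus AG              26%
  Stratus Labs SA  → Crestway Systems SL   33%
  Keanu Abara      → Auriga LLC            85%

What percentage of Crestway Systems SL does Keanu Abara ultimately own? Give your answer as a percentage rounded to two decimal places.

Keanu reaches Crestway along 4 paths.
Via Auriga: 85% × 47% = 39.95%.
Via Ironvale → Auriga: 100% × 15% × 47% = 7.05%.
Via Ironvale: 100% × 15% = 15%.
Via Stratus: 100% × 33% = 33%.
Total: 39.95% + 7.05% + 15% + 33% = 95%.
Rounded: 95.00%.

95.00%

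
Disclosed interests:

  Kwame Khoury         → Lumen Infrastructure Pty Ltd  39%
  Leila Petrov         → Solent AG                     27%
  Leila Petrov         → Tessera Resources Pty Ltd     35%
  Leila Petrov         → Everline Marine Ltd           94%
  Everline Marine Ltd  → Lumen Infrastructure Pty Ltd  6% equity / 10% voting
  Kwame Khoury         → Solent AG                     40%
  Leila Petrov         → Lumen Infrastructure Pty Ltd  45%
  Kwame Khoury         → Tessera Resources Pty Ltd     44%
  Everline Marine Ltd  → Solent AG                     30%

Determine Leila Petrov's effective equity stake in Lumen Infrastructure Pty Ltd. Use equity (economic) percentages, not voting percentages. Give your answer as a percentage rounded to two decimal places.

50.64%

Leila reaches Lumen along 2 paths.
Via Everline: 94% × 6% = 5.64%.
Direct stake: 45% = 45%.
Total: 5.64% + 45% = 50.64%.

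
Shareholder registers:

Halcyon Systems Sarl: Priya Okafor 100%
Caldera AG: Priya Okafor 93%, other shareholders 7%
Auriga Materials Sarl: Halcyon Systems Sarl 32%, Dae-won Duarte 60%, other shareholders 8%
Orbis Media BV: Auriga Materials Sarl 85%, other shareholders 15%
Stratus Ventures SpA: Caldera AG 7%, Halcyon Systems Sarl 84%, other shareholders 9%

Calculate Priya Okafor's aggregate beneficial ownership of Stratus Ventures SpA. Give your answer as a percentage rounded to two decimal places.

Priya reaches Stratus along 2 paths.
Via Caldera: 93% × 7% = 6.51%.
Via Halcyon: 100% × 84% = 84%.
Total: 6.51% + 84% = 90.51%.

90.51%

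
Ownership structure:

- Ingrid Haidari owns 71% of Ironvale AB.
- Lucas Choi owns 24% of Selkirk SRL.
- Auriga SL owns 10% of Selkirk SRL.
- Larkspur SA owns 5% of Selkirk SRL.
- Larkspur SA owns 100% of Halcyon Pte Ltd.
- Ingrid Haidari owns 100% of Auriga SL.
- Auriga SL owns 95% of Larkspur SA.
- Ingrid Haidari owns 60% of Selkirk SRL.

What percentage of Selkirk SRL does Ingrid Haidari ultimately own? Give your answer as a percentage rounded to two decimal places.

Ingrid reaches Selkirk along 3 paths.
Via Auriga: 100% × 10% = 10%.
Direct stake: 60% = 60%.
Via Auriga → Larkspur: 100% × 95% × 5% = 4.75%.
Total: 10% + 60% + 4.75% = 74.75%.

74.75%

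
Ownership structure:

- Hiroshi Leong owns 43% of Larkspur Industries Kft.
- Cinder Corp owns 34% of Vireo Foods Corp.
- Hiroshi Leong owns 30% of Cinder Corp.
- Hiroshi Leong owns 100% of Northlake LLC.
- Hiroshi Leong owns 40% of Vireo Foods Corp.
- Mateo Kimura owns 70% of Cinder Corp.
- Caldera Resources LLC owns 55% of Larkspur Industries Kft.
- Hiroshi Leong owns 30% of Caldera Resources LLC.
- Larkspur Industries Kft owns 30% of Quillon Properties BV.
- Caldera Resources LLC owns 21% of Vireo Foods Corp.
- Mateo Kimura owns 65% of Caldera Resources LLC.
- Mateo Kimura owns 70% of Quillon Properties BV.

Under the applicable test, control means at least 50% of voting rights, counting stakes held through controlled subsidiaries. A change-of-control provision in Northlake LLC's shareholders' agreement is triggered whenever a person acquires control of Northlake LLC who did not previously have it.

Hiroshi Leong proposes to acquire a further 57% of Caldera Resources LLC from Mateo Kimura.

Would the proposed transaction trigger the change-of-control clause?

The purchase adds only to Hiroshi's holdings (Mateo's stake shrinks), so Hiroshi is the only person who could newly come to control Northlake.
Hiroshi holds 100% of Northlake, so Hiroshi controls Northlake.
So Hiroshi already controls Northlake before the transaction.
After the purchase, Hiroshi's direct stake in Caldera rises to 30% + 57% = 87%, and Mateo's stake falls to 8%.
Hiroshi controlled Northlake already, so this is not a new person acquiring control; every other person's position is unchanged or reduced.
No new person acquires control, so the clause is not triggered.

No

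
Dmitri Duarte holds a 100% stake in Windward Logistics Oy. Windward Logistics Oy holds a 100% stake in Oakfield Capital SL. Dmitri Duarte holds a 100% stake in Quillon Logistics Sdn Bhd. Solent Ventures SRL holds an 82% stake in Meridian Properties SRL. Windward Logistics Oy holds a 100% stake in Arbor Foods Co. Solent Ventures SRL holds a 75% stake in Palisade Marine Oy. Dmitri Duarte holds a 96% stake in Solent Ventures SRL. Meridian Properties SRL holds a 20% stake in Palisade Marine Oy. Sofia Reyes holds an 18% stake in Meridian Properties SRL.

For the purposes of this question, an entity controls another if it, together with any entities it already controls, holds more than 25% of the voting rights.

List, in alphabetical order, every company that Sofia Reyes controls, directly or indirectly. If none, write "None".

None

Sofia's largest direct stake is 18% in Meridian, which does not meet the threshold.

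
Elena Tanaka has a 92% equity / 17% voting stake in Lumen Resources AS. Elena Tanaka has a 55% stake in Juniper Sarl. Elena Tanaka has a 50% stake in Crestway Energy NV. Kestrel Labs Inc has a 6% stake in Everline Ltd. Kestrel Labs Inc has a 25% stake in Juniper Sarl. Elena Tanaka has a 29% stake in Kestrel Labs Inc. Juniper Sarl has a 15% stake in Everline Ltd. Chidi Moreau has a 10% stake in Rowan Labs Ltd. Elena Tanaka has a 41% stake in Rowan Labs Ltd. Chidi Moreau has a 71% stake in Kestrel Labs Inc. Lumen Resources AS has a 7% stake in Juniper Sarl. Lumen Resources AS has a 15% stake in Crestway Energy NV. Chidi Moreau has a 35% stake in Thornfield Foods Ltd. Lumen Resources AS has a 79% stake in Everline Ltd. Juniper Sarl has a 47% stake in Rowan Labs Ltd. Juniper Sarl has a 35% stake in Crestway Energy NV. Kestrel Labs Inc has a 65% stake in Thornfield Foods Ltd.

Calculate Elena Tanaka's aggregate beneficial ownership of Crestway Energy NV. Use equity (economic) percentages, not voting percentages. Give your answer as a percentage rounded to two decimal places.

Elena reaches Crestway along 5 paths.
Direct stake: 50% = 50%.
Via Lumen → Juniper: 92% × 7% × 35% = 2.254%.
Via Kestrel → Juniper: 29% × 25% × 35% = 2.5375%.
Via Juniper: 55% × 35% = 19.25%.
Via Lumen: 92% × 15% = 13.8%.
Total: 50% + 2.254% + 2.5375% + 19.25% + 13.8% = 87.8415%.
Rounded: 87.84%.

87.84%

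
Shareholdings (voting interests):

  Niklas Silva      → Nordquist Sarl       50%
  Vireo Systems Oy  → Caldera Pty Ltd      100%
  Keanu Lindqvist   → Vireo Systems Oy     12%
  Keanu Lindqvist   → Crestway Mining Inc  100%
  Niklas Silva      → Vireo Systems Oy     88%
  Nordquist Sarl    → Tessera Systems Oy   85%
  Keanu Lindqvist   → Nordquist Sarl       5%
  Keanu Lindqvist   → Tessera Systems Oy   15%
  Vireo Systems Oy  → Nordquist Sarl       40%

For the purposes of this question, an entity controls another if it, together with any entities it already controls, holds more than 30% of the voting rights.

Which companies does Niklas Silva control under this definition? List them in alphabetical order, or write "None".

Caldera Pty Ltd, Nordquist Sarl, Tessera Systems Oy, Vireo Systems Oy

Niklas holds 88% of Vireo, so Niklas controls Vireo.
Vireo holds 100% of Caldera, so Niklas controls Caldera.
Vireo and Niklas together hold 40% + 50% = 90% of Nordquist, so Niklas controls Nordquist.
Nordquist holds 85% of Tessera, so Niklas controls Tessera.
No other company's threshold is met.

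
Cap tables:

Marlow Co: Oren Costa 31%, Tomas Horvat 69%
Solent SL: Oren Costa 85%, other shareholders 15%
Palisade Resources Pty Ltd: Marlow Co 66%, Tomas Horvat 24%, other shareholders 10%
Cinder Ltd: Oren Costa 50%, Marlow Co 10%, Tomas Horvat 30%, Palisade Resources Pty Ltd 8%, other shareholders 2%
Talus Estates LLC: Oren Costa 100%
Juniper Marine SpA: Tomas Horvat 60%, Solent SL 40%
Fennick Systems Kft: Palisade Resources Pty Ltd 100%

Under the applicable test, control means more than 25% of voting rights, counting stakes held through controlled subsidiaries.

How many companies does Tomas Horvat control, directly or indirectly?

5

Tomas holds 69% of Marlow, so Tomas controls Marlow.
Marlow and Tomas together hold 66% + 24% = 90% of Palisade, so Tomas controls Palisade.
Marlow and Tomas and Palisade together hold 10% + 30% + 8% = 48% of Cinder, so Tomas controls Cinder.
Tomas holds 60% of Juniper, so Tomas controls Juniper.
Palisade holds 100% of Fennick, so Tomas controls Fennick.
No other company's threshold is met.
Tomas controls 5 companies.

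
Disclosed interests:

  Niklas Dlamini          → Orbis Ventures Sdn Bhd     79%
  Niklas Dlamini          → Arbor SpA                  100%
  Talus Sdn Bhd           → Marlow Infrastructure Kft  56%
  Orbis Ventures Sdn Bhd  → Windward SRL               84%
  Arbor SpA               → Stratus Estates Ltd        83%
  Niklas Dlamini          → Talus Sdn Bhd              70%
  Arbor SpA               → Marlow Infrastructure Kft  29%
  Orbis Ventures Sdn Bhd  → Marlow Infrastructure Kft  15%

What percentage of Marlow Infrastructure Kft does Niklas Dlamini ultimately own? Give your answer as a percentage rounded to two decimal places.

80.05%

Niklas reaches Marlow along 3 paths.
Via Orbis: 79% × 15% = 11.85%.
Via Talus: 70% × 56% = 39.2%.
Via Arbor: 100% × 29% = 29%.
Total: 11.85% + 39.2% + 29% = 80.05%.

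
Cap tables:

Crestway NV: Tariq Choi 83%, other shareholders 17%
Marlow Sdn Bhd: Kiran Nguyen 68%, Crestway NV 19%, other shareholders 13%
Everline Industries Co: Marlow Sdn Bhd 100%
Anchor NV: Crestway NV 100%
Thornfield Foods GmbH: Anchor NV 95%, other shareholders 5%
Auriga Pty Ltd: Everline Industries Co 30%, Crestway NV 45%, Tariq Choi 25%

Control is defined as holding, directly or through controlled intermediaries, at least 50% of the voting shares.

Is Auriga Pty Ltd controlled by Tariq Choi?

Tariq holds 83% of Crestway, so Tariq controls Crestway.
Crestway and Tariq together hold 45% + 25% = 70% of Auriga, so Tariq controls Auriga.

Yes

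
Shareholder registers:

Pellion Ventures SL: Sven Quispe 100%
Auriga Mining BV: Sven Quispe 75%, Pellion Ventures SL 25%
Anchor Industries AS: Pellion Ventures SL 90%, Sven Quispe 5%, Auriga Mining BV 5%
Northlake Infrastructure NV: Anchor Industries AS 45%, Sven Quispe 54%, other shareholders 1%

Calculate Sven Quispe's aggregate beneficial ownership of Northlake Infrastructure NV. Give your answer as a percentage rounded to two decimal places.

Sven reaches Northlake along 5 paths.
Via Pellion → Anchor: 100% × 90% × 45% = 40.5%.
Via Anchor: 5% × 45% = 2.25%.
Via Auriga → Anchor: 75% × 5% × 45% = 1.6875%.
Via Pellion → Auriga → Anchor: 100% × 25% × 5% × 45% = 0.5625%.
Direct stake: 54% = 54%.
Total: 40.5% + 2.25% + 1.6875% + 0.5625% + 54% = 99%.
Rounded: 99.00%.

99.00%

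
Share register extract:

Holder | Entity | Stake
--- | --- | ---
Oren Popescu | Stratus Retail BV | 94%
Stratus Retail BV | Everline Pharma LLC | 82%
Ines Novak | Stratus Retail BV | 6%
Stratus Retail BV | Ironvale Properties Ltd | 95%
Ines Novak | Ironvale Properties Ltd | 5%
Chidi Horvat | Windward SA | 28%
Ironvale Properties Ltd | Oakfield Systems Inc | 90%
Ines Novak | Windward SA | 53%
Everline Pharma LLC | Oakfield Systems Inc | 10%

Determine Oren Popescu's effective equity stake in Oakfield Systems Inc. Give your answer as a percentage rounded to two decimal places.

88.08%

Oren reaches Oakfield along 2 paths.
Via Stratus → Everline: 94% × 82% × 10% = 7.708%.
Via Stratus → Ironvale: 94% × 95% × 90% = 80.37%.
Total: 7.708% + 80.37% = 88.078%.
Rounded: 88.08%.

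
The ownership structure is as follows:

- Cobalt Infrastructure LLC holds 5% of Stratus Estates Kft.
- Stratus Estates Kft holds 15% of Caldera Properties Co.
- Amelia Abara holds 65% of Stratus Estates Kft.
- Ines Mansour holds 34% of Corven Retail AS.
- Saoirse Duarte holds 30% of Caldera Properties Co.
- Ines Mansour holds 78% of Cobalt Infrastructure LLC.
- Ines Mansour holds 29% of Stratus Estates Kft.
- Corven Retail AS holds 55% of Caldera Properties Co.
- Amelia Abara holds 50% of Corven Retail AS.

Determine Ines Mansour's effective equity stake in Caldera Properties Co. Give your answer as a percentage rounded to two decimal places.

23.64%

Ines reaches Caldera along 3 paths.
Via Stratus: 29% × 15% = 4.35%.
Via Cobalt → Stratus: 78% × 5% × 15% = 0.585%.
Via Corven: 34% × 55% = 18.7%.
Total: 4.35% + 0.585% + 18.7% = 23.635%.
Rounded: 23.64%.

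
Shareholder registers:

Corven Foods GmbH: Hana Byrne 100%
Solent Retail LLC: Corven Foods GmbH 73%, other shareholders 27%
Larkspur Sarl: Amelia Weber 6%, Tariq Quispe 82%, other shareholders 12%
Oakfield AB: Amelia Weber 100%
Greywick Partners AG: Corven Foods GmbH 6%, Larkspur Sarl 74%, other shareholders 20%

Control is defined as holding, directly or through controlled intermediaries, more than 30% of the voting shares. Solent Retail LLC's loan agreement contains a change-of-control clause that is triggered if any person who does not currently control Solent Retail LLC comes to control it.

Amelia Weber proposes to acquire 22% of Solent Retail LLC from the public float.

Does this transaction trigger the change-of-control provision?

The purchase changes only Amelia's holdings, so Amelia is the only person who could newly come to control Solent.
Amelia holds 100% of Oakfield, so Amelia controls Oakfield.
Neither Amelia nor any entity Amelia controls holds any voting interest in Solent.
So before the transaction, Amelia does not control Solent.
After the purchase, Amelia holds 22% of Solent directly.
After the transaction, Amelia's side holds 22% of Solent, not > 30%, so Amelia still does not control Solent.
No new person acquires control, so the clause is not triggered.

No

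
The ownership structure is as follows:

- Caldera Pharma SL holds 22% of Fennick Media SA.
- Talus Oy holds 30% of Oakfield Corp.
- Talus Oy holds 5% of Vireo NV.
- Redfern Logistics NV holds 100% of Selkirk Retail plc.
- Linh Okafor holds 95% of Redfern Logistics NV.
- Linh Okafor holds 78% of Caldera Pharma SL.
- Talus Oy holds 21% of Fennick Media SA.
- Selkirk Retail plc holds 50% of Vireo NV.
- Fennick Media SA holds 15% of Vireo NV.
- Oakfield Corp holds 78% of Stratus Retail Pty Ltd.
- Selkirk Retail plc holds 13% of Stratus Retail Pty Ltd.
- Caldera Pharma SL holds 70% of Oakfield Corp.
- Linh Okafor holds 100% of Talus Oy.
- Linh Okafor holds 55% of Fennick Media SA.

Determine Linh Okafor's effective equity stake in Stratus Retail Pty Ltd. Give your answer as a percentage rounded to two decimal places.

78.34%

Linh reaches Stratus along 3 paths.
Via Caldera → Oakfield: 78% × 70% × 78% = 42.588%.
Via Talus → Oakfield: 100% × 30% × 78% = 23.4%.
Via Redfern → Selkirk: 95% × 100% × 13% = 12.35%.
Total: 42.588% + 23.4% + 12.35% = 78.338%.
Rounded: 78.34%.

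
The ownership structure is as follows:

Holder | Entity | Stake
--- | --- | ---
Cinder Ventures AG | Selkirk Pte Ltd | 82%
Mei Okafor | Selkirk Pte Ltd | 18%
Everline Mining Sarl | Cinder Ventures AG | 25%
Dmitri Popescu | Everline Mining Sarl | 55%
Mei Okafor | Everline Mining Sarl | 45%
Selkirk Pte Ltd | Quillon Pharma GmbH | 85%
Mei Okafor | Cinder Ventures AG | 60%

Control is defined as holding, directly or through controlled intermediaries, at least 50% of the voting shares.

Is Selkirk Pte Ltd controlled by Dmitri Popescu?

Dmitri holds 55% of Everline, so Dmitri controls Everline.
Neither Dmitri nor any entity Dmitri controls holds any voting interest in Selkirk.
So Dmitri does not control Selkirk.

No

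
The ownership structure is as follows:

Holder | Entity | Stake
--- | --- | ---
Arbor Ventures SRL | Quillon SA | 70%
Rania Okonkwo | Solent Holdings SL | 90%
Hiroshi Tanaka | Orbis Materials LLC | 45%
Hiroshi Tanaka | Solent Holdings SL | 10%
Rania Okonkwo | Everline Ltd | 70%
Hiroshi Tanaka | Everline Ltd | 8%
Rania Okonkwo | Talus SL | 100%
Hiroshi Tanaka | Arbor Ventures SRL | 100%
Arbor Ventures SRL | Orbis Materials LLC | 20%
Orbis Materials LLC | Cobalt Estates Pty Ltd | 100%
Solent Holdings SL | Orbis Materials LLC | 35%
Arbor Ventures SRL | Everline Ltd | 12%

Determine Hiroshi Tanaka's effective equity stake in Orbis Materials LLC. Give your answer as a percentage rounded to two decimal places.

Hiroshi reaches Orbis along 3 paths.
Via Solent: 10% × 35% = 3.5%.
Via Arbor: 100% × 20% = 20%.
Direct stake: 45% = 45%.
Total: 3.5% + 20% + 45% = 68.5%.
Rounded: 68.50%.

68.50%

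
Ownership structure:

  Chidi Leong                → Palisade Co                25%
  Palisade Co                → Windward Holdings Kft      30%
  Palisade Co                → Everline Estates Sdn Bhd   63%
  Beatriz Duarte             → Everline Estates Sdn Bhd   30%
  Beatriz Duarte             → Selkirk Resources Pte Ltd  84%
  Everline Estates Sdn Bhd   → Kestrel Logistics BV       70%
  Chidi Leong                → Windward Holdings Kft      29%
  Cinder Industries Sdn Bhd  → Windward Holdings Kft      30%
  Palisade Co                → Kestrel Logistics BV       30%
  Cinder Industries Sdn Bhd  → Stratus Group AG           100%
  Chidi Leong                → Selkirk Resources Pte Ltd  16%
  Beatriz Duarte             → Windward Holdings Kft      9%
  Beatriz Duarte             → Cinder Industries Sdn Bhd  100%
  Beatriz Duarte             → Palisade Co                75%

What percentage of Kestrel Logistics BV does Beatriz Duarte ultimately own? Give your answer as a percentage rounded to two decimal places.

76.58%

Beatriz reaches Kestrel along 3 paths.
Via Palisade: 75% × 30% = 22.5%.
Via Palisade → Everline: 75% × 63% × 70% = 33.075%.
Via Everline: 30% × 70% = 21%.
Total: 22.5% + 33.075% + 21% = 76.575%.
Rounded: 76.58%.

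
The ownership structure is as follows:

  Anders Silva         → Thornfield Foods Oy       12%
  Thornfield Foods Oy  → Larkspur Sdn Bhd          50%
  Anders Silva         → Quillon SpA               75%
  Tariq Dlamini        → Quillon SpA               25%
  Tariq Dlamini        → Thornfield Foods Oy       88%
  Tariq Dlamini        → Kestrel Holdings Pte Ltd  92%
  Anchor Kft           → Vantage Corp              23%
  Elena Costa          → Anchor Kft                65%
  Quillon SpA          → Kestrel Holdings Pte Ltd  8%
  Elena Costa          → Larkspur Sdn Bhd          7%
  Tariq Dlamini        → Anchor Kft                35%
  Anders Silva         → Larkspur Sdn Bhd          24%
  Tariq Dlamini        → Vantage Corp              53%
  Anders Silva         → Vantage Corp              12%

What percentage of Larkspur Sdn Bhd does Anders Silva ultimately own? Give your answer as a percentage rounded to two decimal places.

30.00%

Anders reaches Larkspur along 2 paths.
Direct stake: 24% = 24%.
Via Thornfield: 12% × 50% = 6%.
Total: 24% + 6% = 30%.
Rounded: 30.00%.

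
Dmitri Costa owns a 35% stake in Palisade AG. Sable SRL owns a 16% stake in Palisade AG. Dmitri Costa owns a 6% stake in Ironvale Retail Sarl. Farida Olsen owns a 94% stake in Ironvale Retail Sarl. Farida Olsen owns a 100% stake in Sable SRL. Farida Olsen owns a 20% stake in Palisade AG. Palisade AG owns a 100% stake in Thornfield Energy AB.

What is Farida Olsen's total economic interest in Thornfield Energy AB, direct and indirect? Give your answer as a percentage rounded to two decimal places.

Farida reaches Thornfield along 2 paths.
Via Palisade: 20% × 100% = 20%.
Via Sable → Palisade: 100% × 16% × 100% = 16%.
Total: 20% + 16% = 36%.
Rounded: 36.00%.

36.00%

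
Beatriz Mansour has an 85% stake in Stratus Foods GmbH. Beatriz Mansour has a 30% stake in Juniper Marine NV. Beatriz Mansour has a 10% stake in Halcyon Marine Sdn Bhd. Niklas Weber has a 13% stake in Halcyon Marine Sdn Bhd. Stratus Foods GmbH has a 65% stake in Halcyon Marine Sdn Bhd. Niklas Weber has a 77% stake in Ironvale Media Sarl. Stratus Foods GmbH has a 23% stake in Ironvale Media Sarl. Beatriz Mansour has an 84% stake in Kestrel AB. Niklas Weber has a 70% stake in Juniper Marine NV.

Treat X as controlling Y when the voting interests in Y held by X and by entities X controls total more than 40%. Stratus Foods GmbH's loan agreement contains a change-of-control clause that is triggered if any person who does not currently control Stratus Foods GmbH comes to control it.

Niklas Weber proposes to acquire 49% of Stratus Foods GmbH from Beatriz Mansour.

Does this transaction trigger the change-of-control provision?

Yes

The purchase adds only to Niklas's holdings (Beatriz's stake shrinks), so Niklas is the only person who could newly come to control Stratus.
Niklas holds 77% of Ironvale, so Niklas controls Ironvale.
Niklas holds 70% of Juniper, so Niklas controls Juniper.
Neither Niklas nor any entity Niklas controls holds any voting interest in Stratus.
So before the transaction, Niklas does not control Stratus.
After the purchase, Niklas holds 49% of Stratus directly, and Beatriz's stake falls to 36%.
Niklas holds 49% of Stratus, so Niklas controls Stratus.
Niklas did not control Stratus before and does after, so the clause is triggered.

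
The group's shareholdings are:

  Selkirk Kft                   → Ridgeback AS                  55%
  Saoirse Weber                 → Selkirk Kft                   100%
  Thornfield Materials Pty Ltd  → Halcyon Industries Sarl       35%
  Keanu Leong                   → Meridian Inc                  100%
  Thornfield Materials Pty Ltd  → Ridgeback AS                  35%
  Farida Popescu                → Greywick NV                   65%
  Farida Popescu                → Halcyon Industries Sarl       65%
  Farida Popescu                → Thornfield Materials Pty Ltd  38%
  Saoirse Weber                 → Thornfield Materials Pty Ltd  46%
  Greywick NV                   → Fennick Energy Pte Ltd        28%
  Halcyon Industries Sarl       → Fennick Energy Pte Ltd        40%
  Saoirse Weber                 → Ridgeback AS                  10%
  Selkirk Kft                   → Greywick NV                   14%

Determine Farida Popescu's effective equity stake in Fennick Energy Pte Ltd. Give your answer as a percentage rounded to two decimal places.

49.52%

Farida reaches Fennick along 3 paths.
Via Thornfield → Halcyon: 38% × 35% × 40% = 5.32%.
Via Halcyon: 65% × 40% = 26%.
Via Greywick: 65% × 28% = 18.2%.
Total: 5.32% + 26% + 18.2% = 49.52%.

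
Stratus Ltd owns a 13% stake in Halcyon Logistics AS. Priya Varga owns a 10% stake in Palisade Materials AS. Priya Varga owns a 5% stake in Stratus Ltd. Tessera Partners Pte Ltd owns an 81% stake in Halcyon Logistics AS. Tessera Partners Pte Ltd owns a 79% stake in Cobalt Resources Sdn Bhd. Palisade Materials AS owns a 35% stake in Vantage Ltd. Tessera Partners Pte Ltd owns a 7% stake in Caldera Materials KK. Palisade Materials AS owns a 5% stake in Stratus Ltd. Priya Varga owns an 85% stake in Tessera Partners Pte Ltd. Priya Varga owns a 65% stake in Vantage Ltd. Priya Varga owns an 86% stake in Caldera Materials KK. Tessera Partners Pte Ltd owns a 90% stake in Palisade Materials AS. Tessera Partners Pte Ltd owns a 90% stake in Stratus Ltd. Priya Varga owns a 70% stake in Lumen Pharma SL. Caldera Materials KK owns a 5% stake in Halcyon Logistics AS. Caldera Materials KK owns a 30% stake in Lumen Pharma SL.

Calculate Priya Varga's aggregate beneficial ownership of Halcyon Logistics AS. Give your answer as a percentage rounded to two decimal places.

Priya reaches Halcyon along 7 paths.
Via Tessera: 85% × 81% = 68.85%.
Via Caldera: 86% × 5% = 4.3%.
Via Tessera → Caldera: 85% × 7% × 5% = 0.2975%.
Via Palisade → Stratus: 10% × 5% × 13% = 0.065%.
Via Tessera → Palisade → Stratus: 85% × 90% × 5% × 13% = 0.49725%.
Via Tessera → Stratus: 85% × 90% × 13% = 9.945%.
Via Stratus: 5% × 13% = 0.65%.
Total: 68.85% + 4.3% + 0.2975% + 0.065% + 0.49725% + 9.945% + 0.65% = 84.60475%.
Rounded: 84.60%.

84.60%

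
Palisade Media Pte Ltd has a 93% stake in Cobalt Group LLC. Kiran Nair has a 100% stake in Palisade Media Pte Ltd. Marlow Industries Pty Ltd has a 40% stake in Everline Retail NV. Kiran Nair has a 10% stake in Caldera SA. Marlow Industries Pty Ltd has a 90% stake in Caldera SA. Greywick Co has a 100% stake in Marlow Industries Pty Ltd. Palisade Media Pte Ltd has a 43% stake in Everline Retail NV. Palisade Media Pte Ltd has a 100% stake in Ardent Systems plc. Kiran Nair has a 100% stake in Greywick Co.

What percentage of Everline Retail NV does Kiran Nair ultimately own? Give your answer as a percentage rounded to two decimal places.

Kiran reaches Everline along 2 paths.
Via Palisade: 100% × 43% = 43%.
Via Greywick → Marlow: 100% × 100% × 40% = 40%.
Total: 43% + 40% = 83%.
Rounded: 83.00%.

83.00%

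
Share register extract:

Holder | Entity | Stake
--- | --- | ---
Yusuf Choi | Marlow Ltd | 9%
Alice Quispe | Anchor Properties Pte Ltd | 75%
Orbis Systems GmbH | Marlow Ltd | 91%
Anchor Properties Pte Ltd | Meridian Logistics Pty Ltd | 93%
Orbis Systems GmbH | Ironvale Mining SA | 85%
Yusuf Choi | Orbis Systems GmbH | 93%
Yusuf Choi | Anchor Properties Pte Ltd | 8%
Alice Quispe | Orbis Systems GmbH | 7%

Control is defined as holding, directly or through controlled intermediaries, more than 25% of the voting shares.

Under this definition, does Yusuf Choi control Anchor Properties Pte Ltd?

No

Yusuf holds 93% of Orbis, so Yusuf controls Orbis.
Yusuf and Orbis together hold 9% + 91% = 100% of Marlow, so Yusuf controls Marlow.
Orbis holds 85% of Ironvale, so Yusuf controls Ironvale.
In Anchor, Yusuf's side holds only 8%, not > 25%.
So Yusuf does not control Anchor.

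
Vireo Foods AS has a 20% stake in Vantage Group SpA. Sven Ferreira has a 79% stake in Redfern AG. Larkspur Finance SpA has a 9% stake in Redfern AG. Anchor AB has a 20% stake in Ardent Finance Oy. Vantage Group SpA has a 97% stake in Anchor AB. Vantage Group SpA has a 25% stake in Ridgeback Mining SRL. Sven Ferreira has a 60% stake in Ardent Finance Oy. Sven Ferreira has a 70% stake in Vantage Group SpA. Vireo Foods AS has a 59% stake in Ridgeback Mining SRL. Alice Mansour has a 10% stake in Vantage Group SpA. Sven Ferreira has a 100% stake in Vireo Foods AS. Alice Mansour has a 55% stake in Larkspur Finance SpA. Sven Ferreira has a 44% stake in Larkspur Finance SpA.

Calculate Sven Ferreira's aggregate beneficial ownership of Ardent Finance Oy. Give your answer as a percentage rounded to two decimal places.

Sven reaches Ardent along 3 paths.
Direct stake: 60% = 60%.
Via Vantage → Anchor: 70% × 97% × 20% = 13.58%.
Via Vireo → Vantage → Anchor: 100% × 20% × 97% × 20% = 3.88%.
Total: 60% + 13.58% + 3.88% = 77.46%.

77.46%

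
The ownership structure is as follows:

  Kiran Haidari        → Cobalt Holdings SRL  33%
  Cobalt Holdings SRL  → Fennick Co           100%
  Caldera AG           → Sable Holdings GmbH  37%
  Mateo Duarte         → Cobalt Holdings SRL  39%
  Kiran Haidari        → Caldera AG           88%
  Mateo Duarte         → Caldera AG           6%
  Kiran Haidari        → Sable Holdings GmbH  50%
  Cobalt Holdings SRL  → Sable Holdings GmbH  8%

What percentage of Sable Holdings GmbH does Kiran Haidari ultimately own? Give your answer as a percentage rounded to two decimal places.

85.20%

Kiran reaches Sable along 3 paths.
Direct stake: 50% = 50%.
Via Caldera: 88% × 37% = 32.56%.
Via Cobalt: 33% × 8% = 2.64%.
Total: 50% + 32.56% + 2.64% = 85.2%.
Rounded: 85.20%.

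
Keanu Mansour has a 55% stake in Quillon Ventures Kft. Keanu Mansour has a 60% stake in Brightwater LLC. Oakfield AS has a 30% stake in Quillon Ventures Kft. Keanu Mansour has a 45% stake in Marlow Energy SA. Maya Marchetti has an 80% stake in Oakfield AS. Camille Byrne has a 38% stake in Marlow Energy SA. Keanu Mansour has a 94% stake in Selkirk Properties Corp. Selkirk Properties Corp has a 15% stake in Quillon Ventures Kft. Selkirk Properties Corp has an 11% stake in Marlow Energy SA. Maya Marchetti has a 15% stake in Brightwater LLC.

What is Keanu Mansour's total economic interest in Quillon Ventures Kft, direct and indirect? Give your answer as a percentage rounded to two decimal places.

Keanu reaches Quillon along 2 paths.
Via Selkirk: 94% × 15% = 14.1%.
Direct stake: 55% = 55%.
Total: 14.1% + 55% = 69.1%.
Rounded: 69.10%.

69.10%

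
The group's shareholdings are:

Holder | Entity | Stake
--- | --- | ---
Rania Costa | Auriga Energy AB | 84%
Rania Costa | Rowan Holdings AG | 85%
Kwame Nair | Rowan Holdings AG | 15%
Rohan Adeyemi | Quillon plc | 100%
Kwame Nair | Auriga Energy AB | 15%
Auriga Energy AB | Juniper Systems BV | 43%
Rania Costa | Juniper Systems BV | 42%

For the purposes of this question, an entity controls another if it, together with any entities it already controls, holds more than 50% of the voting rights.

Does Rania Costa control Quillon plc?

Rania holds 84% of Auriga, so Rania controls Auriga.
Auriga and Rania together hold 43% + 42% = 85% of Juniper, so Rania controls Juniper.
Rania holds 85% of Rowan, so Rania controls Rowan.
Neither Rania nor any entity Rania controls holds any voting interest in Quillon.
So Rania does not control Quillon.

No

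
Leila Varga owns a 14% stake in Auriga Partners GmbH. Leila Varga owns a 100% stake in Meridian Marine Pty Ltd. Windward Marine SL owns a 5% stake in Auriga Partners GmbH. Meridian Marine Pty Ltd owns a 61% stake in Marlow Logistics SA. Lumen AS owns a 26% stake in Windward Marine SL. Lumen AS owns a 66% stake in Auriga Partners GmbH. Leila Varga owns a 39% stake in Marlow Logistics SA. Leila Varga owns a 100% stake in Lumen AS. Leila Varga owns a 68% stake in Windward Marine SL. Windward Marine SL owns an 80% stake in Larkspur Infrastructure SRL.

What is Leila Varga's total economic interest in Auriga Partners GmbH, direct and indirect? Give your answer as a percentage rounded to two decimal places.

Leila reaches Auriga along 4 paths.
Direct stake: 14% = 14%.
Via Lumen → Windward: 100% × 26% × 5% = 1.3%.
Via Windward: 68% × 5% = 3.4%.
Via Lumen: 100% × 66% = 66%.
Total: 14% + 1.3% + 3.4% + 66% = 84.7%.
Rounded: 84.70%.

84.70%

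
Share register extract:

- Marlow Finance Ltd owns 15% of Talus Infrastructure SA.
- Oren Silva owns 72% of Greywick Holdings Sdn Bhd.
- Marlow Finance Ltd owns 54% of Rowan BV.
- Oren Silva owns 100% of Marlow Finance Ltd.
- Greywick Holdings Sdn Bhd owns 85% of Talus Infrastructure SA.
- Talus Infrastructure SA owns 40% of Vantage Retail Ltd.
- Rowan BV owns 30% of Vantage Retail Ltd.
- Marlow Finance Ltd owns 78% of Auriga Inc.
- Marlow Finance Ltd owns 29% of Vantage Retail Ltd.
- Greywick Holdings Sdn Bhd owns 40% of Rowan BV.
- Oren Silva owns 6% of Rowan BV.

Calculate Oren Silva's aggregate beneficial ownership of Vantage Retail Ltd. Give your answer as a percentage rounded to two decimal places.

86.12%

Oren reaches Vantage along 6 paths.
Via Marlow → Rowan: 100% × 54% × 30% = 16.2%.
Via Rowan: 6% × 30% = 1.8%.
Via Greywick → Rowan: 72% × 40% × 30% = 8.64%.
Via Marlow: 100% × 29% = 29%.
Via Greywick → Talus: 72% × 85% × 40% = 24.48%.
Via Marlow → Talus: 100% × 15% × 40% = 6%.
Total: 16.2% + 1.8% + 8.64% + 29% + 24.48% + 6% = 86.12%.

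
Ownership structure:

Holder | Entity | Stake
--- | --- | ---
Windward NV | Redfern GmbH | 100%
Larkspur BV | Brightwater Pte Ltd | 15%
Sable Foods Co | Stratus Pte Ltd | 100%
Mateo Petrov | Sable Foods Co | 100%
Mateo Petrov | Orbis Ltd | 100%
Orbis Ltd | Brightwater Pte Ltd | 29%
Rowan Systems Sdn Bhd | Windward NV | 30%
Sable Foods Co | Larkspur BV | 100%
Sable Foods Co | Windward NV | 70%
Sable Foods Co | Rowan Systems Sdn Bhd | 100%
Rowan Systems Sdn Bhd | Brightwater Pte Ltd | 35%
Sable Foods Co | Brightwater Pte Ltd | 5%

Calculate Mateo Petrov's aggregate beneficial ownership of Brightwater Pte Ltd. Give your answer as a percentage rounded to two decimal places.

Mateo reaches Brightwater along 4 paths.
Via Sable → Larkspur: 100% × 100% × 15% = 15%.
Via Orbis: 100% × 29% = 29%.
Via Sable → Rowan: 100% × 100% × 35% = 35%.
Via Sable: 100% × 5% = 5%.
Total: 15% + 29% + 35% + 5% = 84%.
Rounded: 84.00%.

84.00%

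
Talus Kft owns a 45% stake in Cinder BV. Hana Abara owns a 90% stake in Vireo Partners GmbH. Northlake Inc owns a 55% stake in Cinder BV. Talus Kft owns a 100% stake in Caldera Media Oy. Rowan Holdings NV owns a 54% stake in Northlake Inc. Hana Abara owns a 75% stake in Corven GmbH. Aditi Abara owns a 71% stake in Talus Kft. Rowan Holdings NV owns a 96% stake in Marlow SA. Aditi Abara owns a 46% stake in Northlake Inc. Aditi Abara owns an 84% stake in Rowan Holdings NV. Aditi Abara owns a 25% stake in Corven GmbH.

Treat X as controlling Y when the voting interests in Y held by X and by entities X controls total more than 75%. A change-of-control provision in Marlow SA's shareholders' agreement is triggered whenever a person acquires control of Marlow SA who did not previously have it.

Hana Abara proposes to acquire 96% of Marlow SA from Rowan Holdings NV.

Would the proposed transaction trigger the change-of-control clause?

The purchase adds only to Hana's holdings (Rowan's stake shrinks), so Hana is the only person who could newly come to control Marlow.
Hana holds 90% of Vireo, so Hana controls Vireo.
Neither Hana nor any entity Hana controls holds any voting interest in Marlow.
So before the transaction, Hana does not control Marlow.
After the purchase, Hana holds 96% of Marlow directly, and Rowan's stake falls to 0%.
Hana holds 96% of Marlow, so Hana controls Marlow.
Hana did not control Marlow before and does after, so the clause is triggered.

Yes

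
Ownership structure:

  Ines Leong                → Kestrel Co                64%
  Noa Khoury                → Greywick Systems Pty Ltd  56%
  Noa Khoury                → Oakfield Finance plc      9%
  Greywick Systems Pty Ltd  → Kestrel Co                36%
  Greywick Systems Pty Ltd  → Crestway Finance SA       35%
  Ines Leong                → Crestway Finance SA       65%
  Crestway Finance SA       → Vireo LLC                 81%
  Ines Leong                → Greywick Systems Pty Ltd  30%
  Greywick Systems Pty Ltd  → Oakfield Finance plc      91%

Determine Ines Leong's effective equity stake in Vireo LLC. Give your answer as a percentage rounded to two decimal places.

Ines reaches Vireo along 2 paths.
Via Crestway: 65% × 81% = 52.65%.
Via Greywick → Crestway: 30% × 35% × 81% = 8.505%.
Total: 52.65% + 8.505% = 61.155%.
Rounded: 61.16%.

61.16%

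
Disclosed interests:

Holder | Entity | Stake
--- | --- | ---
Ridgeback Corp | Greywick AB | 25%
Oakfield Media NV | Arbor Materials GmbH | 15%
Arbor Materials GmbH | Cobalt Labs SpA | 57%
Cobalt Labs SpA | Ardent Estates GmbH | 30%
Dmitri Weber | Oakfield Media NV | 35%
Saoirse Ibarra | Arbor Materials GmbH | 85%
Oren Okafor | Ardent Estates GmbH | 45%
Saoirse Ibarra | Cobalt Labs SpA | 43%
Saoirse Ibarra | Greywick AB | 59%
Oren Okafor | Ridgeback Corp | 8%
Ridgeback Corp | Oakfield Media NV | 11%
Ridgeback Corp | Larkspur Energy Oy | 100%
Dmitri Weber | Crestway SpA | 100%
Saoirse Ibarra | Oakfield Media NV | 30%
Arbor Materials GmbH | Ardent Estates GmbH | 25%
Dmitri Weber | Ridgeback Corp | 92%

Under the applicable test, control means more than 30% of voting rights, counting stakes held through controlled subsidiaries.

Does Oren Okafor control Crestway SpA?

No

Oren holds 45% of Ardent, so Oren controls Ardent.
Neither Oren nor any entity Oren controls holds any voting interest in Crestway.
So Oren does not control Crestway.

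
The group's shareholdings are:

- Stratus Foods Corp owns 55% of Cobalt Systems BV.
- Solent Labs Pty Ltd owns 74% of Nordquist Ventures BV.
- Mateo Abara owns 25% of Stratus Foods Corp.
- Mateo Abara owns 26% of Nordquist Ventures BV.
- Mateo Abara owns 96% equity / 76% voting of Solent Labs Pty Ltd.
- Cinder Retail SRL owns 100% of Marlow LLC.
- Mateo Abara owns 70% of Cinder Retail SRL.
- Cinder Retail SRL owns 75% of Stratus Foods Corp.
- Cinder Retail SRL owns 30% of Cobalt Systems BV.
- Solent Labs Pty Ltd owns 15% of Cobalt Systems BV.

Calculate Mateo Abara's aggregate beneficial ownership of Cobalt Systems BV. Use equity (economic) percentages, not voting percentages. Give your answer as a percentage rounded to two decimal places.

Mateo reaches Cobalt along 4 paths.
Via Cinder → Stratus: 70% × 75% × 55% = 28.875%.
Via Stratus: 25% × 55% = 13.75%.
Via Cinder: 70% × 30% = 21%.
Via Solent: 96% × 15% = 14.4%.
Total: 28.875% + 13.75% + 21% + 14.4% = 78.025%.
Rounded: 78.03%.

78.03%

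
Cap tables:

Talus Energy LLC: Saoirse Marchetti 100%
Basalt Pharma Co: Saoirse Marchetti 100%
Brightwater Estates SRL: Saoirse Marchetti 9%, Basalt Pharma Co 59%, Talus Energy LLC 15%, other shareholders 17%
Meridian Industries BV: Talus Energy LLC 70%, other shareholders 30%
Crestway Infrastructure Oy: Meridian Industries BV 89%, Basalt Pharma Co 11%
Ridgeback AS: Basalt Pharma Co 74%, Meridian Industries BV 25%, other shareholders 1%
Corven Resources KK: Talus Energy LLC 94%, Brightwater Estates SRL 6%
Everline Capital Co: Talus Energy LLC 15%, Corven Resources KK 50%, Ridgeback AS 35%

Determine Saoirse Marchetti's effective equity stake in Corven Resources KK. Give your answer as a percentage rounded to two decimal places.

Saoirse reaches Corven along 4 paths.
Via Talus: 100% × 94% = 94%.
Via Brightwater: 9% × 6% = 0.54%.
Via Basalt → Brightwater: 100% × 59% × 6% = 3.54%.
Via Talus → Brightwater: 100% × 15% × 6% = 0.9%.
Total: 94% + 0.54% + 3.54% + 0.9% = 98.98%.

98.98%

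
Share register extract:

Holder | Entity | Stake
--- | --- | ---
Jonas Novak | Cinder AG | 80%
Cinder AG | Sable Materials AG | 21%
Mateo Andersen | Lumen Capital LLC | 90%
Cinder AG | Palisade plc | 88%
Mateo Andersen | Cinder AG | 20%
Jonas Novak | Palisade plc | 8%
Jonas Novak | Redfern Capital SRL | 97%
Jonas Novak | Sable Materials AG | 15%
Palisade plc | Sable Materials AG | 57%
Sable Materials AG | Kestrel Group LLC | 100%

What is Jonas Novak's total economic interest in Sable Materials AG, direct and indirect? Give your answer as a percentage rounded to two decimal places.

Jonas reaches Sable along 4 paths.
Direct stake: 15% = 15%.
Via Palisade: 8% × 57% = 4.56%.
Via Cinder → Palisade: 80% × 88% × 57% = 40.128%.
Via Cinder: 80% × 21% = 16.8%.
Total: 15% + 4.56% + 40.128% + 16.8% = 76.488%.
Rounded: 76.49%.

76.49%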